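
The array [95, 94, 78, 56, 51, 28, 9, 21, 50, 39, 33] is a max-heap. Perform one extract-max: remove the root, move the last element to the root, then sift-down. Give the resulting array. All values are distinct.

[94, 56, 78, 50, 51, 28, 9, 21, 33, 39]

remove root 95; move last element 33 to root → [33, 94, 78, 56, 51, 28, 9, 21, 50, 39]
33 vs larger child 94 at index 1, swap → [94, 33, 78, 56, 51, 28, 9, 21, 50, 39]
33 vs larger child 56 at index 3, swap → [94, 56, 78, 33, 51, 28, 9, 21, 50, 39]
33 vs larger child 50 at index 8, swap → [94, 56, 78, 50, 51, 28, 9, 21, 33, 39]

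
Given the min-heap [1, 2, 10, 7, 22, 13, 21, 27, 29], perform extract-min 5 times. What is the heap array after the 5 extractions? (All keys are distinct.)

extract-min #1 returns 1:
  remove root 1; move last element 29 to root → [29, 2, 10, 7, 22, 13, 21, 27]
  29 vs smaller child 2 at index 1, swap → [2, 29, 10, 7, 22, 13, 21, 27]
  29 vs smaller child 7 at index 3, swap → [2, 7, 10, 29, 22, 13, 21, 27]
  29 vs only child 27 at index 7, swap → [2, 7, 10, 27, 22, 13, 21, 29]
extract-min #2 returns 2:
  remove root 2; move last element 29 to root → [29, 7, 10, 27, 22, 13, 21]
  29 vs smaller child 7 at index 1, swap → [7, 29, 10, 27, 22, 13, 21]
  29 vs smaller child 22 at index 4, swap → [7, 22, 10, 27, 29, 13, 21]
extract-min #3 returns 7:
  remove root 7; move last element 21 to root → [21, 22, 10, 27, 29, 13]
  21 vs smaller child 10 at index 2, swap → [10, 22, 21, 27, 29, 13]
  21 vs only child 13 at index 5, swap → [10, 22, 13, 27, 29, 21]
extract-min #4 returns 10:
  remove root 10; move last element 21 to root → [21, 22, 13, 27, 29]
  21 vs smaller child 13 at index 2, swap → [13, 22, 21, 27, 29]
extract-min #5 returns 13:
  remove root 13; move last element 29 to root → [29, 22, 21, 27]
  29 vs smaller child 21 at index 2, swap → [21, 22, 29, 27]

[21, 22, 29, 27]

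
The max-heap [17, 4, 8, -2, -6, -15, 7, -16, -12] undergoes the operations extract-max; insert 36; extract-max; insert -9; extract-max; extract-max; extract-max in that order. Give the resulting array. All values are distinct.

extract-max → returns 17:
  remove root 17; move last element -12 to root → [-12, 4, 8, -2, -6, -15, 7, -16]
  -12 vs larger child 8 at index 2, swap → [8, 4, -12, -2, -6, -15, 7, -16]
  -12 vs larger child 7 at index 6, swap → [8, 4, 7, -2, -6, -15, -12, -16]
insert 36:
  append 36 at index 8 → [8, 4, 7, -2, -6, -15, -12, -16, 36]
  36 > parent -2 at index 3, swap → [8, 4, 7, 36, -6, -15, -12, -16, -2]
  36 > parent 4 at index 1, swap → [8, 36, 7, 4, -6, -15, -12, -16, -2]
  36 > parent 8 at index 0, swap → [36, 8, 7, 4, -6, -15, -12, -16, -2]
extract-max → returns 36:
  remove root 36; move last element -2 to root → [-2, 8, 7, 4, -6, -15, -12, -16]
  -2 vs larger child 8 at index 1, swap → [8, -2, 7, 4, -6, -15, -12, -16]
  -2 vs larger child 4 at index 3, swap → [8, 4, 7, -2, -6, -15, -12, -16]
insert -9:
  append -9 at index 8 → [8, 4, 7, -2, -6, -15, -12, -16, -9] (no swap needed)
extract-max → returns 8:
  remove root 8; move last element -9 to root → [-9, 4, 7, -2, -6, -15, -12, -16]
  -9 vs larger child 7 at index 2, swap → [7, 4, -9, -2, -6, -15, -12, -16]
extract-max → returns 7:
  remove root 7; move last element -16 to root → [-16, 4, -9, -2, -6, -15, -12]
  -16 vs larger child 4 at index 1, swap → [4, -16, -9, -2, -6, -15, -12]
  -16 vs larger child -2 at index 3, swap → [4, -2, -9, -16, -6, -15, -12]
extract-max → returns 4:
  remove root 4; move last element -12 to root → [-12, -2, -9, -16, -6, -15]
  -12 vs larger child -2 at index 1, swap → [-2, -12, -9, -16, -6, -15]
  -12 vs larger child -6 at index 4, swap → [-2, -6, -9, -16, -12, -15]

[-2, -6, -9, -16, -12, -15]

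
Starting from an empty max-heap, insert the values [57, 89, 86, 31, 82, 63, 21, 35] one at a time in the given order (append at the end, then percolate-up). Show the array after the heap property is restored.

Insert 57:
  append 57 at index 0 → [57] (no swap needed)
Insert 89:
  append 89 at index 1 → [57, 89]
  89 > parent 57 at index 0, swap → [89, 57]
Insert 86:
  append 86 at index 2 → [89, 57, 86] (no swap needed)
Insert 31:
  append 31 at index 3 → [89, 57, 86, 31] (no swap needed)
Insert 82:
  append 82 at index 4 → [89, 57, 86, 31, 82]
  82 > parent 57 at index 1, swap → [89, 82, 86, 31, 57]
Insert 63:
  append 63 at index 5 → [89, 82, 86, 31, 57, 63] (no swap needed)
Insert 21:
  append 21 at index 6 → [89, 82, 86, 31, 57, 63, 21] (no swap needed)
Insert 35:
  append 35 at index 7 → [89, 82, 86, 31, 57, 63, 21, 35]
  35 > parent 31 at index 3, swap → [89, 82, 86, 35, 57, 63, 21, 31]

[89, 82, 86, 35, 57, 63, 21, 31]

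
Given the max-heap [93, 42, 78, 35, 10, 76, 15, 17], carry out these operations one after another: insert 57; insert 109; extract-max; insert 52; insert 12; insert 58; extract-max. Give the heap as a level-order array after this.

insert 57:
  append 57 at index 8 → [93, 42, 78, 35, 10, 76, 15, 17, 57]
  57 > parent 35 at index 3, swap → [93, 42, 78, 57, 10, 76, 15, 17, 35]
  57 > parent 42 at index 1, swap → [93, 57, 78, 42, 10, 76, 15, 17, 35]
insert 109:
  append 109 at index 9 → [93, 57, 78, 42, 10, 76, 15, 17, 35, 109]
  109 > parent 10 at index 4, swap → [93, 57, 78, 42, 109, 76, 15, 17, 35, 10]
  109 > parent 57 at index 1, swap → [93, 109, 78, 42, 57, 76, 15, 17, 35, 10]
  109 > parent 93 at index 0, swap → [109, 93, 78, 42, 57, 76, 15, 17, 35, 10]
extract-max → returns 109:
  remove root 109; move last element 10 to root → [10, 93, 78, 42, 57, 76, 15, 17, 35]
  10 vs larger child 93 at index 1, swap → [93, 10, 78, 42, 57, 76, 15, 17, 35]
  10 vs larger child 57 at index 4, swap → [93, 57, 78, 42, 10, 76, 15, 17, 35]
insert 52:
  append 52 at index 9 → [93, 57, 78, 42, 10, 76, 15, 17, 35, 52]
  52 > parent 10 at index 4, swap → [93, 57, 78, 42, 52, 76, 15, 17, 35, 10]
insert 12:
  append 12 at index 10 → [93, 57, 78, 42, 52, 76, 15, 17, 35, 10, 12] (no swap needed)
insert 58:
  append 58 at index 11 → [93, 57, 78, 42, 52, 76, 15, 17, 35, 10, 12, 58] (no swap needed)
extract-max → returns 93:
  remove root 93; move last element 58 to root → [58, 57, 78, 42, 52, 76, 15, 17, 35, 10, 12]
  58 vs larger child 78 at index 2, swap → [78, 57, 58, 42, 52, 76, 15, 17, 35, 10, 12]
  58 vs larger child 76 at index 5, swap → [78, 57, 76, 42, 52, 58, 15, 17, 35, 10, 12]

[78, 57, 76, 42, 52, 58, 15, 17, 35, 10, 12]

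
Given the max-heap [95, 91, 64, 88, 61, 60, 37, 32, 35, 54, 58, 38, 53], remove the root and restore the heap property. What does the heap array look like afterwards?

[91, 88, 64, 53, 61, 60, 37, 32, 35, 54, 58, 38]

remove root 95; move last element 53 to root → [53, 91, 64, 88, 61, 60, 37, 32, 35, 54, 58, 38]
53 vs larger child 91 at index 1, swap → [91, 53, 64, 88, 61, 60, 37, 32, 35, 54, 58, 38]
53 vs larger child 88 at index 3, swap → [91, 88, 64, 53, 61, 60, 37, 32, 35, 54, 58, 38]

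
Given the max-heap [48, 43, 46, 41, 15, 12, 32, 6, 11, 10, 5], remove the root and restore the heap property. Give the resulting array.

remove root 48; move last element 5 to root → [5, 43, 46, 41, 15, 12, 32, 6, 11, 10]
5 vs larger child 46 at index 2, swap → [46, 43, 5, 41, 15, 12, 32, 6, 11, 10]
5 vs larger child 32 at index 6, swap → [46, 43, 32, 41, 15, 12, 5, 6, 11, 10]

[46, 43, 32, 41, 15, 12, 5, 6, 11, 10]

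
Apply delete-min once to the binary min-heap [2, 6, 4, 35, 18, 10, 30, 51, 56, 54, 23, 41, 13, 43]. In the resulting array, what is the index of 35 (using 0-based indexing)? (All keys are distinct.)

remove root 2; move last element 43 to root → [43, 6, 4, 35, 18, 10, 30, 51, 56, 54, 23, 41, 13]
43 vs smaller child 4 at index 2, swap → [4, 6, 43, 35, 18, 10, 30, 51, 56, 54, 23, 41, 13]
43 vs smaller child 10 at index 5, swap → [4, 6, 10, 35, 18, 43, 30, 51, 56, 54, 23, 41, 13]
43 vs smaller child 13 at index 12, swap → [4, 6, 10, 35, 18, 13, 30, 51, 56, 54, 23, 41, 43]
resulting array: [4, 6, 10, 35, 18, 13, 30, 51, 56, 54, 23, 41, 43]

3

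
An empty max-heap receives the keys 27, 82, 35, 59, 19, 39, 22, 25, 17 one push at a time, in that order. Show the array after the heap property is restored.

[82, 59, 39, 27, 19, 35, 22, 25, 17]

Insert 27:
  append 27 at index 0 → [27] (no swap needed)
Insert 82:
  append 82 at index 1 → [27, 82]
  82 > parent 27 at index 0, swap → [82, 27]
Insert 35:
  append 35 at index 2 → [82, 27, 35] (no swap needed)
Insert 59:
  append 59 at index 3 → [82, 27, 35, 59]
  59 > parent 27 at index 1, swap → [82, 59, 35, 27]
Insert 19:
  append 19 at index 4 → [82, 59, 35, 27, 19] (no swap needed)
Insert 39:
  append 39 at index 5 → [82, 59, 35, 27, 19, 39]
  39 > parent 35 at index 2, swap → [82, 59, 39, 27, 19, 35]
Insert 22:
  append 22 at index 6 → [82, 59, 39, 27, 19, 35, 22] (no swap needed)
Insert 25:
  append 25 at index 7 → [82, 59, 39, 27, 19, 35, 22, 25] (no swap needed)
Insert 17:
  append 17 at index 8 → [82, 59, 39, 27, 19, 35, 22, 25, 17] (no swap needed)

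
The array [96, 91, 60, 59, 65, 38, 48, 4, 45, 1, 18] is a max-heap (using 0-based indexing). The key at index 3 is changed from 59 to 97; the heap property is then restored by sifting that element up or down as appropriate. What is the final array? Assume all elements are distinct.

set index 3 from 59 to 97 → [96, 91, 60, 97, 65, 38, 48, 4, 45, 1, 18]
97 > parent 91 at index 1, swap → [96, 97, 60, 91, 65, 38, 48, 4, 45, 1, 18]
97 > parent 96 at index 0, swap → [97, 96, 60, 91, 65, 38, 48, 4, 45, 1, 18]

[97, 96, 60, 91, 65, 38, 48, 4, 45, 1, 18]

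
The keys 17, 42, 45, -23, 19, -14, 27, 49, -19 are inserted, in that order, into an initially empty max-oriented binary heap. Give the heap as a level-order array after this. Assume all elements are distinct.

Insert 17:
  append 17 at index 0 → [17] (no swap needed)
Insert 42:
  append 42 at index 1 → [17, 42]
  42 > parent 17 at index 0, swap → [42, 17]
Insert 45:
  append 45 at index 2 → [42, 17, 45]
  45 > parent 42 at index 0, swap → [45, 17, 42]
Insert -23:
  append -23 at index 3 → [45, 17, 42, -23] (no swap needed)
Insert 19:
  append 19 at index 4 → [45, 17, 42, -23, 19]
  19 > parent 17 at index 1, swap → [45, 19, 42, -23, 17]
Insert -14:
  append -14 at index 5 → [45, 19, 42, -23, 17, -14] (no swap needed)
Insert 27:
  append 27 at index 6 → [45, 19, 42, -23, 17, -14, 27] (no swap needed)
Insert 49:
  append 49 at index 7 → [45, 19, 42, -23, 17, -14, 27, 49]
  49 > parent -23 at index 3, swap → [45, 19, 42, 49, 17, -14, 27, -23]
  49 > parent 19 at index 1, swap → [45, 49, 42, 19, 17, -14, 27, -23]
  49 > parent 45 at index 0, swap → [49, 45, 42, 19, 17, -14, 27, -23]
Insert -19:
  append -19 at index 8 → [49, 45, 42, 19, 17, -14, 27, -23, -19] (no swap needed)

[49, 45, 42, 19, 17, -14, 27, -23, -19]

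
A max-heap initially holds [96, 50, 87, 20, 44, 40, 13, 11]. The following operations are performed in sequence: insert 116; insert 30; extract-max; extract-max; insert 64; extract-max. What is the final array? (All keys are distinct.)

[64, 50, 40, 30, 44, 20, 13, 11]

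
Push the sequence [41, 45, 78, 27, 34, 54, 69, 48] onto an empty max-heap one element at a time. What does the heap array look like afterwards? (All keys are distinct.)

[78, 48, 69, 41, 34, 45, 54, 27]

Insert 41:
  append 41 at index 0 → [41] (no swap needed)
Insert 45:
  append 45 at index 1 → [41, 45]
  45 > parent 41 at index 0, swap → [45, 41]
Insert 78:
  append 78 at index 2 → [45, 41, 78]
  78 > parent 45 at index 0, swap → [78, 41, 45]
Insert 27:
  append 27 at index 3 → [78, 41, 45, 27] (no swap needed)
Insert 34:
  append 34 at index 4 → [78, 41, 45, 27, 34] (no swap needed)
Insert 54:
  append 54 at index 5 → [78, 41, 45, 27, 34, 54]
  54 > parent 45 at index 2, swap → [78, 41, 54, 27, 34, 45]
Insert 69:
  append 69 at index 6 → [78, 41, 54, 27, 34, 45, 69]
  69 > parent 54 at index 2, swap → [78, 41, 69, 27, 34, 45, 54]
Insert 48:
  append 48 at index 7 → [78, 41, 69, 27, 34, 45, 54, 48]
  48 > parent 27 at index 3, swap → [78, 41, 69, 48, 34, 45, 54, 27]
  48 > parent 41 at index 1, swap → [78, 48, 69, 41, 34, 45, 54, 27]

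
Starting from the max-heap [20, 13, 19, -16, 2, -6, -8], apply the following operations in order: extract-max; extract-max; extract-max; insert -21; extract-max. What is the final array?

[-6, -8, -21, -16]

extract-max → returns 20:
  remove root 20; move last element -8 to root → [-8, 13, 19, -16, 2, -6]
  -8 vs larger child 19 at index 2, swap → [19, 13, -8, -16, 2, -6]
  -8 vs only child -6 at index 5, swap → [19, 13, -6, -16, 2, -8]
extract-max → returns 19:
  remove root 19; move last element -8 to root → [-8, 13, -6, -16, 2]
  -8 vs larger child 13 at index 1, swap → [13, -8, -6, -16, 2]
  -8 vs larger child 2 at index 4, swap → [13, 2, -6, -16, -8]
extract-max → returns 13:
  remove root 13; move last element -8 to root → [-8, 2, -6, -16]
  -8 vs larger child 2 at index 1, swap → [2, -8, -6, -16]
insert -21:
  append -21 at index 4 → [2, -8, -6, -16, -21] (no swap needed)
extract-max → returns 2:
  remove root 2; move last element -21 to root → [-21, -8, -6, -16]
  -21 vs larger child -6 at index 2, swap → [-6, -8, -21, -16]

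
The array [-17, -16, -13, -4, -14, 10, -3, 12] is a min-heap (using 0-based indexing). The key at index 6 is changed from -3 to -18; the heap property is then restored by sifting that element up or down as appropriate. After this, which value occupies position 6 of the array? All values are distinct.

set index 6 from -3 to -18 → [-17, -16, -13, -4, -14, 10, -18, 12]
-18 < parent -13 at index 2, swap → [-17, -16, -18, -4, -14, 10, -13, 12]
-18 < parent -17 at index 0, swap → [-18, -16, -17, -4, -14, 10, -13, 12]
resulting array: [-18, -16, -17, -4, -14, 10, -13, 12]

-13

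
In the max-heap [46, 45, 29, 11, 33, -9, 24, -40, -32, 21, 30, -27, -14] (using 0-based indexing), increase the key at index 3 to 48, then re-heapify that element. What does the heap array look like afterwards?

[48, 46, 29, 45, 33, -9, 24, -40, -32, 21, 30, -27, -14]

set index 3 from 11 to 48 → [46, 45, 29, 48, 33, -9, 24, -40, -32, 21, 30, -27, -14]
48 > parent 45 at index 1, swap → [46, 48, 29, 45, 33, -9, 24, -40, -32, 21, 30, -27, -14]
48 > parent 46 at index 0, swap → [48, 46, 29, 45, 33, -9, 24, -40, -32, 21, 30, -27, -14]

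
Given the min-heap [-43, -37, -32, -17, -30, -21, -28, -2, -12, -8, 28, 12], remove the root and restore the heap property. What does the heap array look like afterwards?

remove root -43; move last element 12 to root → [12, -37, -32, -17, -30, -21, -28, -2, -12, -8, 28]
12 vs smaller child -37 at index 1, swap → [-37, 12, -32, -17, -30, -21, -28, -2, -12, -8, 28]
12 vs smaller child -30 at index 4, swap → [-37, -30, -32, -17, 12, -21, -28, -2, -12, -8, 28]
12 vs smaller child -8 at index 9, swap → [-37, -30, -32, -17, -8, -21, -28, -2, -12, 12, 28]

[-37, -30, -32, -17, -8, -21, -28, -2, -12, 12, 28]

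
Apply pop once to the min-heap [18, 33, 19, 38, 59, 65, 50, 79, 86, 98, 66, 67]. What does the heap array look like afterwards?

[19, 33, 50, 38, 59, 65, 67, 79, 86, 98, 66]

remove root 18; move last element 67 to root → [67, 33, 19, 38, 59, 65, 50, 79, 86, 98, 66]
67 vs smaller child 19 at index 2, swap → [19, 33, 67, 38, 59, 65, 50, 79, 86, 98, 66]
67 vs smaller child 50 at index 6, swap → [19, 33, 50, 38, 59, 65, 67, 79, 86, 98, 66]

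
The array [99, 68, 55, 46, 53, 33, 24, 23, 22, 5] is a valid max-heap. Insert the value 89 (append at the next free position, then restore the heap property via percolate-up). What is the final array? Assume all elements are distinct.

[99, 89, 55, 46, 68, 33, 24, 23, 22, 5, 53]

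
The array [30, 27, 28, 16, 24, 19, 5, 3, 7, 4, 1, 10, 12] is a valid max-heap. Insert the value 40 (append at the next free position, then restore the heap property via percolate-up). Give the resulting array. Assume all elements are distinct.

append 40 at index 13 → [30, 27, 28, 16, 24, 19, 5, 3, 7, 4, 1, 10, 12, 40]
40 > parent 5 at index 6, swap → [30, 27, 28, 16, 24, 19, 40, 3, 7, 4, 1, 10, 12, 5]
40 > parent 28 at index 2, swap → [30, 27, 40, 16, 24, 19, 28, 3, 7, 4, 1, 10, 12, 5]
40 > parent 30 at index 0, swap → [40, 27, 30, 16, 24, 19, 28, 3, 7, 4, 1, 10, 12, 5]

[40, 27, 30, 16, 24, 19, 28, 3, 7, 4, 1, 10, 12, 5]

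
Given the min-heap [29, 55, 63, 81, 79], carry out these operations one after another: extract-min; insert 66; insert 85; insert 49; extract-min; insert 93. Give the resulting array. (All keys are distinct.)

[55, 66, 63, 81, 79, 85, 93]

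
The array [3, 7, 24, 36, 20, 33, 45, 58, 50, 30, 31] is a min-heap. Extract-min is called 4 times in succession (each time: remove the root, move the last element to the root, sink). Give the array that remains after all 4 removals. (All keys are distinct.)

[30, 31, 33, 36, 58, 50, 45]

extract-min #1 returns 3:
  remove root 3; move last element 31 to root → [31, 7, 24, 36, 20, 33, 45, 58, 50, 30]
  31 vs smaller child 7 at index 1, swap → [7, 31, 24, 36, 20, 33, 45, 58, 50, 30]
  31 vs smaller child 20 at index 4, swap → [7, 20, 24, 36, 31, 33, 45, 58, 50, 30]
  31 vs only child 30 at index 9, swap → [7, 20, 24, 36, 30, 33, 45, 58, 50, 31]
extract-min #2 returns 7:
  remove root 7; move last element 31 to root → [31, 20, 24, 36, 30, 33, 45, 58, 50]
  31 vs smaller child 20 at index 1, swap → [20, 31, 24, 36, 30, 33, 45, 58, 50]
  31 vs smaller child 30 at index 4, swap → [20, 30, 24, 36, 31, 33, 45, 58, 50]
extract-min #3 returns 20:
  remove root 20; move last element 50 to root → [50, 30, 24, 36, 31, 33, 45, 58]
  50 vs smaller child 24 at index 2, swap → [24, 30, 50, 36, 31, 33, 45, 58]
  50 vs smaller child 33 at index 5, swap → [24, 30, 33, 36, 31, 50, 45, 58]
extract-min #4 returns 24:
  remove root 24; move last element 58 to root → [58, 30, 33, 36, 31, 50, 45]
  58 vs smaller child 30 at index 1, swap → [30, 58, 33, 36, 31, 50, 45]
  58 vs smaller child 31 at index 4, swap → [30, 31, 33, 36, 58, 50, 45]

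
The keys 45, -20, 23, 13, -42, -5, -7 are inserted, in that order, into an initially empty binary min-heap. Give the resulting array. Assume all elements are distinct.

[-42, -20, -7, 45, 13, 23, -5]

Insert 45:
  append 45 at index 0 → [45] (no swap needed)
Insert -20:
  append -20 at index 1 → [45, -20]
  -20 < parent 45 at index 0, swap → [-20, 45]
Insert 23:
  append 23 at index 2 → [-20, 45, 23] (no swap needed)
Insert 13:
  append 13 at index 3 → [-20, 45, 23, 13]
  13 < parent 45 at index 1, swap → [-20, 13, 23, 45]
Insert -42:
  append -42 at index 4 → [-20, 13, 23, 45, -42]
  -42 < parent 13 at index 1, swap → [-20, -42, 23, 45, 13]
  -42 < parent -20 at index 0, swap → [-42, -20, 23, 45, 13]
Insert -5:
  append -5 at index 5 → [-42, -20, 23, 45, 13, -5]
  -5 < parent 23 at index 2, swap → [-42, -20, -5, 45, 13, 23]
Insert -7:
  append -7 at index 6 → [-42, -20, -5, 45, 13, 23, -7]
  -7 < parent -5 at index 2, swap → [-42, -20, -7, 45, 13, 23, -5]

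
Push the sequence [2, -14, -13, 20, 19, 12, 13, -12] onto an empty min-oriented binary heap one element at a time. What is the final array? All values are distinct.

Insert 2:
  append 2 at index 0 → [2] (no swap needed)
Insert -14:
  append -14 at index 1 → [2, -14]
  -14 < parent 2 at index 0, swap → [-14, 2]
Insert -13:
  append -13 at index 2 → [-14, 2, -13] (no swap needed)
Insert 20:
  append 20 at index 3 → [-14, 2, -13, 20] (no swap needed)
Insert 19:
  append 19 at index 4 → [-14, 2, -13, 20, 19] (no swap needed)
Insert 12:
  append 12 at index 5 → [-14, 2, -13, 20, 19, 12] (no swap needed)
Insert 13:
  append 13 at index 6 → [-14, 2, -13, 20, 19, 12, 13] (no swap needed)
Insert -12:
  append -12 at index 7 → [-14, 2, -13, 20, 19, 12, 13, -12]
  -12 < parent 20 at index 3, swap → [-14, 2, -13, -12, 19, 12, 13, 20]
  -12 < parent 2 at index 1, swap → [-14, -12, -13, 2, 19, 12, 13, 20]

[-14, -12, -13, 2, 19, 12, 13, 20]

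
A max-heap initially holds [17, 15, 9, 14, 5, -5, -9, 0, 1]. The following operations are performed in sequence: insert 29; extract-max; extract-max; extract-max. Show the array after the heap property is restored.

insert 29:
  append 29 at index 9 → [17, 15, 9, 14, 5, -5, -9, 0, 1, 29]
  29 > parent 5 at index 4, swap → [17, 15, 9, 14, 29, -5, -9, 0, 1, 5]
  29 > parent 15 at index 1, swap → [17, 29, 9, 14, 15, -5, -9, 0, 1, 5]
  29 > parent 17 at index 0, swap → [29, 17, 9, 14, 15, -5, -9, 0, 1, 5]
extract-max → returns 29:
  remove root 29; move last element 5 to root → [5, 17, 9, 14, 15, -5, -9, 0, 1]
  5 vs larger child 17 at index 1, swap → [17, 5, 9, 14, 15, -5, -9, 0, 1]
  5 vs larger child 15 at index 4, swap → [17, 15, 9, 14, 5, -5, -9, 0, 1]
extract-max → returns 17:
  remove root 17; move last element 1 to root → [1, 15, 9, 14, 5, -5, -9, 0]
  1 vs larger child 15 at index 1, swap → [15, 1, 9, 14, 5, -5, -9, 0]
  1 vs larger child 14 at index 3, swap → [15, 14, 9, 1, 5, -5, -9, 0]
extract-max → returns 15:
  remove root 15; move last element 0 to root → [0, 14, 9, 1, 5, -5, -9]
  0 vs larger child 14 at index 1, swap → [14, 0, 9, 1, 5, -5, -9]
  0 vs larger child 5 at index 4, swap → [14, 5, 9, 1, 0, -5, -9]

[14, 5, 9, 1, 0, -5, -9]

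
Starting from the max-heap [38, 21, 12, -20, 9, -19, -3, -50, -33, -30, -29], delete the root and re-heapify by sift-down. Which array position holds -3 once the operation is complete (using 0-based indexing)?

6

remove root 38; move last element -29 to root → [-29, 21, 12, -20, 9, -19, -3, -50, -33, -30]
-29 vs larger child 21 at index 1, swap → [21, -29, 12, -20, 9, -19, -3, -50, -33, -30]
-29 vs larger child 9 at index 4, swap → [21, 9, 12, -20, -29, -19, -3, -50, -33, -30]
resulting array: [21, 9, 12, -20, -29, -19, -3, -50, -33, -30]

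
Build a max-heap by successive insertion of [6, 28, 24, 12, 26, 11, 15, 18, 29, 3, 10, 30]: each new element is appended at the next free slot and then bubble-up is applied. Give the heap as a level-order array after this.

Insert 6:
  append 6 at index 0 → [6] (no swap needed)
Insert 28:
  append 28 at index 1 → [6, 28]
  28 > parent 6 at index 0, swap → [28, 6]
Insert 24:
  append 24 at index 2 → [28, 6, 24] (no swap needed)
Insert 12:
  append 12 at index 3 → [28, 6, 24, 12]
  12 > parent 6 at index 1, swap → [28, 12, 24, 6]
Insert 26:
  append 26 at index 4 → [28, 12, 24, 6, 26]
  26 > parent 12 at index 1, swap → [28, 26, 24, 6, 12]
Insert 11:
  append 11 at index 5 → [28, 26, 24, 6, 12, 11] (no swap needed)
Insert 15:
  append 15 at index 6 → [28, 26, 24, 6, 12, 11, 15] (no swap needed)
Insert 18:
  append 18 at index 7 → [28, 26, 24, 6, 12, 11, 15, 18]
  18 > parent 6 at index 3, swap → [28, 26, 24, 18, 12, 11, 15, 6]
Insert 29:
  append 29 at index 8 → [28, 26, 24, 18, 12, 11, 15, 6, 29]
  29 > parent 18 at index 3, swap → [28, 26, 24, 29, 12, 11, 15, 6, 18]
  29 > parent 26 at index 1, swap → [28, 29, 24, 26, 12, 11, 15, 6, 18]
  29 > parent 28 at index 0, swap → [29, 28, 24, 26, 12, 11, 15, 6, 18]
Insert 3:
  append 3 at index 9 → [29, 28, 24, 26, 12, 11, 15, 6, 18, 3] (no swap needed)
Insert 10:
  append 10 at index 10 → [29, 28, 24, 26, 12, 11, 15, 6, 18, 3, 10] (no swap needed)
Insert 30:
  append 30 at index 11 → [29, 28, 24, 26, 12, 11, 15, 6, 18, 3, 10, 30]
  30 > parent 11 at index 5, swap → [29, 28, 24, 26, 12, 30, 15, 6, 18, 3, 10, 11]
  30 > parent 24 at index 2, swap → [29, 28, 30, 26, 12, 24, 15, 6, 18, 3, 10, 11]
  30 > parent 29 at index 0, swap → [30, 28, 29, 26, 12, 24, 15, 6, 18, 3, 10, 11]

[30, 28, 29, 26, 12, 24, 15, 6, 18, 3, 10, 11]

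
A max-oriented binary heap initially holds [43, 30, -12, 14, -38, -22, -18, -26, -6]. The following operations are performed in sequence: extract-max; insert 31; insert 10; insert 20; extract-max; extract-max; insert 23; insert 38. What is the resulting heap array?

extract-max → returns 43:
  remove root 43; move last element -6 to root → [-6, 30, -12, 14, -38, -22, -18, -26]
  -6 vs larger child 30 at index 1, swap → [30, -6, -12, 14, -38, -22, -18, -26]
  -6 vs larger child 14 at index 3, swap → [30, 14, -12, -6, -38, -22, -18, -26]
insert 31:
  append 31 at index 8 → [30, 14, -12, -6, -38, -22, -18, -26, 31]
  31 > parent -6 at index 3, swap → [30, 14, -12, 31, -38, -22, -18, -26, -6]
  31 > parent 14 at index 1, swap → [30, 31, -12, 14, -38, -22, -18, -26, -6]
  31 > parent 30 at index 0, swap → [31, 30, -12, 14, -38, -22, -18, -26, -6]
insert 10:
  append 10 at index 9 → [31, 30, -12, 14, -38, -22, -18, -26, -6, 10]
  10 > parent -38 at index 4, swap → [31, 30, -12, 14, 10, -22, -18, -26, -6, -38]
insert 20:
  append 20 at index 10 → [31, 30, -12, 14, 10, -22, -18, -26, -6, -38, 20]
  20 > parent 10 at index 4, swap → [31, 30, -12, 14, 20, -22, -18, -26, -6, -38, 10]
extract-max → returns 31:
  remove root 31; move last element 10 to root → [10, 30, -12, 14, 20, -22, -18, -26, -6, -38]
  10 vs larger child 30 at index 1, swap → [30, 10, -12, 14, 20, -22, -18, -26, -6, -38]
  10 vs larger child 20 at index 4, swap → [30, 20, -12, 14, 10, -22, -18, -26, -6, -38]
extract-max → returns 30:
  remove root 30; move last element -38 to root → [-38, 20, -12, 14, 10, -22, -18, -26, -6]
  -38 vs larger child 20 at index 1, swap → [20, -38, -12, 14, 10, -22, -18, -26, -6]
  -38 vs larger child 14 at index 3, swap → [20, 14, -12, -38, 10, -22, -18, -26, -6]
  -38 vs larger child -6 at index 8, swap → [20, 14, -12, -6, 10, -22, -18, -26, -38]
insert 23:
  append 23 at index 9 → [20, 14, -12, -6, 10, -22, -18, -26, -38, 23]
  23 > parent 10 at index 4, swap → [20, 14, -12, -6, 23, -22, -18, -26, -38, 10]
  23 > parent 14 at index 1, swap → [20, 23, -12, -6, 14, -22, -18, -26, -38, 10]
  23 > parent 20 at index 0, swap → [23, 20, -12, -6, 14, -22, -18, -26, -38, 10]
insert 38:
  append 38 at index 10 → [23, 20, -12, -6, 14, -22, -18, -26, -38, 10, 38]
  38 > parent 14 at index 4, swap → [23, 20, -12, -6, 38, -22, -18, -26, -38, 10, 14]
  38 > parent 20 at index 1, swap → [23, 38, -12, -6, 20, -22, -18, -26, -38, 10, 14]
  38 > parent 23 at index 0, swap → [38, 23, -12, -6, 20, -22, -18, -26, -38, 10, 14]

[38, 23, -12, -6, 20, -22, -18, -26, -38, 10, 14]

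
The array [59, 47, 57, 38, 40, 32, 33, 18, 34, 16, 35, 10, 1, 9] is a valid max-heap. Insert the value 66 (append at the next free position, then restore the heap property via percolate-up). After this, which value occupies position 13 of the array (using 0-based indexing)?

9

append 66 at index 14 → [59, 47, 57, 38, 40, 32, 33, 18, 34, 16, 35, 10, 1, 9, 66]
66 > parent 33 at index 6, swap → [59, 47, 57, 38, 40, 32, 66, 18, 34, 16, 35, 10, 1, 9, 33]
66 > parent 57 at index 2, swap → [59, 47, 66, 38, 40, 32, 57, 18, 34, 16, 35, 10, 1, 9, 33]
66 > parent 59 at index 0, swap → [66, 47, 59, 38, 40, 32, 57, 18, 34, 16, 35, 10, 1, 9, 33]
resulting array: [66, 47, 59, 38, 40, 32, 57, 18, 34, 16, 35, 10, 1, 9, 33]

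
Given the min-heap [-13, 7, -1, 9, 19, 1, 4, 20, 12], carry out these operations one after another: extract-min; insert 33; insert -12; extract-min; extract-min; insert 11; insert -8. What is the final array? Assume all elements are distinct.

[-8, 1, 4, 9, 7, 12, 33, 20, 11, 19]

extract-min → returns -13:
  remove root -13; move last element 12 to root → [12, 7, -1, 9, 19, 1, 4, 20]
  12 vs smaller child -1 at index 2, swap → [-1, 7, 12, 9, 19, 1, 4, 20]
  12 vs smaller child 1 at index 5, swap → [-1, 7, 1, 9, 19, 12, 4, 20]
insert 33:
  append 33 at index 8 → [-1, 7, 1, 9, 19, 12, 4, 20, 33] (no swap needed)
insert -12:
  append -12 at index 9 → [-1, 7, 1, 9, 19, 12, 4, 20, 33, -12]
  -12 < parent 19 at index 4, swap → [-1, 7, 1, 9, -12, 12, 4, 20, 33, 19]
  -12 < parent 7 at index 1, swap → [-1, -12, 1, 9, 7, 12, 4, 20, 33, 19]
  -12 < parent -1 at index 0, swap → [-12, -1, 1, 9, 7, 12, 4, 20, 33, 19]
extract-min → returns -12:
  remove root -12; move last element 19 to root → [19, -1, 1, 9, 7, 12, 4, 20, 33]
  19 vs smaller child -1 at index 1, swap → [-1, 19, 1, 9, 7, 12, 4, 20, 33]
  19 vs smaller child 7 at index 4, swap → [-1, 7, 1, 9, 19, 12, 4, 20, 33]
extract-min → returns -1:
  remove root -1; move last element 33 to root → [33, 7, 1, 9, 19, 12, 4, 20]
  33 vs smaller child 1 at index 2, swap → [1, 7, 33, 9, 19, 12, 4, 20]
  33 vs smaller child 4 at index 6, swap → [1, 7, 4, 9, 19, 12, 33, 20]
insert 11:
  append 11 at index 8 → [1, 7, 4, 9, 19, 12, 33, 20, 11] (no swap needed)
insert -8:
  append -8 at index 9 → [1, 7, 4, 9, 19, 12, 33, 20, 11, -8]
  -8 < parent 19 at index 4, swap → [1, 7, 4, 9, -8, 12, 33, 20, 11, 19]
  -8 < parent 7 at index 1, swap → [1, -8, 4, 9, 7, 12, 33, 20, 11, 19]
  -8 < parent 1 at index 0, swap → [-8, 1, 4, 9, 7, 12, 33, 20, 11, 19]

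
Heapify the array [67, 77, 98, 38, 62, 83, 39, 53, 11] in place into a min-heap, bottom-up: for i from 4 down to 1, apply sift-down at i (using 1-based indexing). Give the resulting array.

[11, 38, 39, 53, 62, 83, 98, 67, 77]

sift down from index 4:
  38 vs smaller child 11 at index 9, swap → [67, 77, 98, 11, 62, 83, 39, 53, 38]
sift down from index 3:
  98 vs smaller child 39 at index 7, swap → [67, 77, 39, 11, 62, 83, 98, 53, 38]
sift down from index 2:
  77 vs smaller child 11 at index 4, swap → [67, 11, 39, 77, 62, 83, 98, 53, 38]
  77 vs smaller child 38 at index 9, swap → [67, 11, 39, 38, 62, 83, 98, 53, 77]
sift down from index 1:
  67 vs smaller child 11 at index 2, swap → [11, 67, 39, 38, 62, 83, 98, 53, 77]
  67 vs smaller child 38 at index 4, swap → [11, 38, 39, 67, 62, 83, 98, 53, 77]
  67 vs smaller child 53 at index 8, swap → [11, 38, 39, 53, 62, 83, 98, 67, 77]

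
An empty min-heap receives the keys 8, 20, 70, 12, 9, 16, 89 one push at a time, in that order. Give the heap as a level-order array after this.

[8, 9, 16, 20, 12, 70, 89]

Insert 8:
  append 8 at index 0 → [8] (no swap needed)
Insert 20:
  append 20 at index 1 → [8, 20] (no swap needed)
Insert 70:
  append 70 at index 2 → [8, 20, 70] (no swap needed)
Insert 12:
  append 12 at index 3 → [8, 20, 70, 12]
  12 < parent 20 at index 1, swap → [8, 12, 70, 20]
Insert 9:
  append 9 at index 4 → [8, 12, 70, 20, 9]
  9 < parent 12 at index 1, swap → [8, 9, 70, 20, 12]
Insert 16:
  append 16 at index 5 → [8, 9, 70, 20, 12, 16]
  16 < parent 70 at index 2, swap → [8, 9, 16, 20, 12, 70]
Insert 89:
  append 89 at index 6 → [8, 9, 16, 20, 12, 70, 89] (no swap needed)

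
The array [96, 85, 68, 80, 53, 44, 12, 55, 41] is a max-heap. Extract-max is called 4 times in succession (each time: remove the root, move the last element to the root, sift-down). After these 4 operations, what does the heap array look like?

extract-max #1 returns 96:
  remove root 96; move last element 41 to root → [41, 85, 68, 80, 53, 44, 12, 55]
  41 vs larger child 85 at index 1, swap → [85, 41, 68, 80, 53, 44, 12, 55]
  41 vs larger child 80 at index 3, swap → [85, 80, 68, 41, 53, 44, 12, 55]
  41 vs only child 55 at index 7, swap → [85, 80, 68, 55, 53, 44, 12, 41]
extract-max #2 returns 85:
  remove root 85; move last element 41 to root → [41, 80, 68, 55, 53, 44, 12]
  41 vs larger child 80 at index 1, swap → [80, 41, 68, 55, 53, 44, 12]
  41 vs larger child 55 at index 3, swap → [80, 55, 68, 41, 53, 44, 12]
extract-max #3 returns 80:
  remove root 80; move last element 12 to root → [12, 55, 68, 41, 53, 44]
  12 vs larger child 68 at index 2, swap → [68, 55, 12, 41, 53, 44]
  12 vs only child 44 at index 5, swap → [68, 55, 44, 41, 53, 12]
extract-max #4 returns 68:
  remove root 68; move last element 12 to root → [12, 55, 44, 41, 53]
  12 vs larger child 55 at index 1, swap → [55, 12, 44, 41, 53]
  12 vs larger child 53 at index 4, swap → [55, 53, 44, 41, 12]

[55, 53, 44, 41, 12]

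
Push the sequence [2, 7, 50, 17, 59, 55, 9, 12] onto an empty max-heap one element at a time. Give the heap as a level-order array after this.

[59, 50, 55, 12, 17, 7, 9, 2]

Insert 2:
  append 2 at index 0 → [2] (no swap needed)
Insert 7:
  append 7 at index 1 → [2, 7]
  7 > parent 2 at index 0, swap → [7, 2]
Insert 50:
  append 50 at index 2 → [7, 2, 50]
  50 > parent 7 at index 0, swap → [50, 2, 7]
Insert 17:
  append 17 at index 3 → [50, 2, 7, 17]
  17 > parent 2 at index 1, swap → [50, 17, 7, 2]
Insert 59:
  append 59 at index 4 → [50, 17, 7, 2, 59]
  59 > parent 17 at index 1, swap → [50, 59, 7, 2, 17]
  59 > parent 50 at index 0, swap → [59, 50, 7, 2, 17]
Insert 55:
  append 55 at index 5 → [59, 50, 7, 2, 17, 55]
  55 > parent 7 at index 2, swap → [59, 50, 55, 2, 17, 7]
Insert 9:
  append 9 at index 6 → [59, 50, 55, 2, 17, 7, 9] (no swap needed)
Insert 12:
  append 12 at index 7 → [59, 50, 55, 2, 17, 7, 9, 12]
  12 > parent 2 at index 3, swap → [59, 50, 55, 12, 17, 7, 9, 2]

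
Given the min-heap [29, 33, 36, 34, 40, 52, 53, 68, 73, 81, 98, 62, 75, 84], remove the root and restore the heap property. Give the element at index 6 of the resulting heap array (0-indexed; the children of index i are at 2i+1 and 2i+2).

53

remove root 29; move last element 84 to root → [84, 33, 36, 34, 40, 52, 53, 68, 73, 81, 98, 62, 75]
84 vs smaller child 33 at index 1, swap → [33, 84, 36, 34, 40, 52, 53, 68, 73, 81, 98, 62, 75]
84 vs smaller child 34 at index 3, swap → [33, 34, 36, 84, 40, 52, 53, 68, 73, 81, 98, 62, 75]
84 vs smaller child 68 at index 7, swap → [33, 34, 36, 68, 40, 52, 53, 84, 73, 81, 98, 62, 75]
resulting array: [33, 34, 36, 68, 40, 52, 53, 84, 73, 81, 98, 62, 75]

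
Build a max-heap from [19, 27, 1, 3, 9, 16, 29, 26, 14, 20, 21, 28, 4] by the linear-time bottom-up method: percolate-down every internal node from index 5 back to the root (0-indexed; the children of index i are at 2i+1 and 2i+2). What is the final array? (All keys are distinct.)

[29, 27, 28, 26, 21, 19, 1, 3, 14, 20, 9, 16, 4]

sift down from index 5:
  16 vs larger child 28 at index 11, swap → [19, 27, 1, 3, 9, 28, 29, 26, 14, 20, 21, 16, 4]
sift down from index 4:
  9 vs larger child 21 at index 10, swap → [19, 27, 1, 3, 21, 28, 29, 26, 14, 20, 9, 16, 4]
sift down from index 3:
  3 vs larger child 26 at index 7, swap → [19, 27, 1, 26, 21, 28, 29, 3, 14, 20, 9, 16, 4]
sift down from index 2:
  1 vs larger child 29 at index 6, swap → [19, 27, 29, 26, 21, 28, 1, 3, 14, 20, 9, 16, 4]
sift down from index 1: already satisfies heap property
sift down from index 0:
  19 vs larger child 29 at index 2, swap → [29, 27, 19, 26, 21, 28, 1, 3, 14, 20, 9, 16, 4]
  19 vs larger child 28 at index 5, swap → [29, 27, 28, 26, 21, 19, 1, 3, 14, 20, 9, 16, 4]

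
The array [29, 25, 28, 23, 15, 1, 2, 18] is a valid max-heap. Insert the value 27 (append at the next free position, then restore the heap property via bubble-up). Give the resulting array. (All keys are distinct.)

append 27 at index 8 → [29, 25, 28, 23, 15, 1, 2, 18, 27]
27 > parent 23 at index 3, swap → [29, 25, 28, 27, 15, 1, 2, 18, 23]
27 > parent 25 at index 1, swap → [29, 27, 28, 25, 15, 1, 2, 18, 23]

[29, 27, 28, 25, 15, 1, 2, 18, 23]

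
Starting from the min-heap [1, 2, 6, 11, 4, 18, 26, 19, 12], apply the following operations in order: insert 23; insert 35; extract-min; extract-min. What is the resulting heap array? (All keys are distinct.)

[4, 11, 6, 12, 23, 18, 26, 19, 35]

insert 23:
  append 23 at index 9 → [1, 2, 6, 11, 4, 18, 26, 19, 12, 23] (no swap needed)
insert 35:
  append 35 at index 10 → [1, 2, 6, 11, 4, 18, 26, 19, 12, 23, 35] (no swap needed)
extract-min → returns 1:
  remove root 1; move last element 35 to root → [35, 2, 6, 11, 4, 18, 26, 19, 12, 23]
  35 vs smaller child 2 at index 1, swap → [2, 35, 6, 11, 4, 18, 26, 19, 12, 23]
  35 vs smaller child 4 at index 4, swap → [2, 4, 6, 11, 35, 18, 26, 19, 12, 23]
  35 vs only child 23 at index 9, swap → [2, 4, 6, 11, 23, 18, 26, 19, 12, 35]
extract-min → returns 2:
  remove root 2; move last element 35 to root → [35, 4, 6, 11, 23, 18, 26, 19, 12]
  35 vs smaller child 4 at index 1, swap → [4, 35, 6, 11, 23, 18, 26, 19, 12]
  35 vs smaller child 11 at index 3, swap → [4, 11, 6, 35, 23, 18, 26, 19, 12]
  35 vs smaller child 12 at index 8, swap → [4, 11, 6, 12, 23, 18, 26, 19, 35]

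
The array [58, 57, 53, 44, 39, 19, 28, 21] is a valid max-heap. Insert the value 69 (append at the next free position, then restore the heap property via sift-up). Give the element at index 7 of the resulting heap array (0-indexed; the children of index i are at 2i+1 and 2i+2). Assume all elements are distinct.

21

append 69 at index 8 → [58, 57, 53, 44, 39, 19, 28, 21, 69]
69 > parent 44 at index 3, swap → [58, 57, 53, 69, 39, 19, 28, 21, 44]
69 > parent 57 at index 1, swap → [58, 69, 53, 57, 39, 19, 28, 21, 44]
69 > parent 58 at index 0, swap → [69, 58, 53, 57, 39, 19, 28, 21, 44]
resulting array: [69, 58, 53, 57, 39, 19, 28, 21, 44]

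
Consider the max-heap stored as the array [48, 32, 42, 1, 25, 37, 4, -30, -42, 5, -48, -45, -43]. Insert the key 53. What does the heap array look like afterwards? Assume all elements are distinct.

[53, 32, 48, 1, 25, 37, 42, -30, -42, 5, -48, -45, -43, 4]

append 53 at index 13 → [48, 32, 42, 1, 25, 37, 4, -30, -42, 5, -48, -45, -43, 53]
53 > parent 4 at index 6, swap → [48, 32, 42, 1, 25, 37, 53, -30, -42, 5, -48, -45, -43, 4]
53 > parent 42 at index 2, swap → [48, 32, 53, 1, 25, 37, 42, -30, -42, 5, -48, -45, -43, 4]
53 > parent 48 at index 0, swap → [53, 32, 48, 1, 25, 37, 42, -30, -42, 5, -48, -45, -43, 4]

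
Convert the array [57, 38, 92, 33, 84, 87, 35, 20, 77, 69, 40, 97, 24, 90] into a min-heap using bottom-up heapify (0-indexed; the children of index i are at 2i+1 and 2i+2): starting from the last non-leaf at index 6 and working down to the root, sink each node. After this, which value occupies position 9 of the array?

sift down from index 6: already satisfies heap property
sift down from index 5:
  87 vs smaller child 24 at index 12, swap → [57, 38, 92, 33, 84, 24, 35, 20, 77, 69, 40, 97, 87, 90]
sift down from index 4:
  84 vs smaller child 40 at index 10, swap → [57, 38, 92, 33, 40, 24, 35, 20, 77, 69, 84, 97, 87, 90]
sift down from index 3:
  33 vs smaller child 20 at index 7, swap → [57, 38, 92, 20, 40, 24, 35, 33, 77, 69, 84, 97, 87, 90]
sift down from index 2:
  92 vs smaller child 24 at index 5, swap → [57, 38, 24, 20, 40, 92, 35, 33, 77, 69, 84, 97, 87, 90]
  92 vs smaller child 87 at index 12, swap → [57, 38, 24, 20, 40, 87, 35, 33, 77, 69, 84, 97, 92, 90]
sift down from index 1:
  38 vs smaller child 20 at index 3, swap → [57, 20, 24, 38, 40, 87, 35, 33, 77, 69, 84, 97, 92, 90]
  38 vs smaller child 33 at index 7, swap → [57, 20, 24, 33, 40, 87, 35, 38, 77, 69, 84, 97, 92, 90]
sift down from index 0:
  57 vs smaller child 20 at index 1, swap → [20, 57, 24, 33, 40, 87, 35, 38, 77, 69, 84, 97, 92, 90]
  57 vs smaller child 33 at index 3, swap → [20, 33, 24, 57, 40, 87, 35, 38, 77, 69, 84, 97, 92, 90]
  57 vs smaller child 38 at index 7, swap → [20, 33, 24, 38, 40, 87, 35, 57, 77, 69, 84, 97, 92, 90]
resulting array: [20, 33, 24, 38, 40, 87, 35, 57, 77, 69, 84, 97, 92, 90]

69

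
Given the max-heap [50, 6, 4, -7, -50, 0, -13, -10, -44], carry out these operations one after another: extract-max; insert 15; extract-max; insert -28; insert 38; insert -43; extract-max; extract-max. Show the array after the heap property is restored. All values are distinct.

[4, -7, 0, -10, -43, -50, -13, -44, -28]

extract-max → returns 50:
  remove root 50; move last element -44 to root → [-44, 6, 4, -7, -50, 0, -13, -10]
  -44 vs larger child 6 at index 1, swap → [6, -44, 4, -7, -50, 0, -13, -10]
  -44 vs larger child -7 at index 3, swap → [6, -7, 4, -44, -50, 0, -13, -10]
  -44 vs only child -10 at index 7, swap → [6, -7, 4, -10, -50, 0, -13, -44]
insert 15:
  append 15 at index 8 → [6, -7, 4, -10, -50, 0, -13, -44, 15]
  15 > parent -10 at index 3, swap → [6, -7, 4, 15, -50, 0, -13, -44, -10]
  15 > parent -7 at index 1, swap → [6, 15, 4, -7, -50, 0, -13, -44, -10]
  15 > parent 6 at index 0, swap → [15, 6, 4, -7, -50, 0, -13, -44, -10]
extract-max → returns 15:
  remove root 15; move last element -10 to root → [-10, 6, 4, -7, -50, 0, -13, -44]
  -10 vs larger child 6 at index 1, swap → [6, -10, 4, -7, -50, 0, -13, -44]
  -10 vs larger child -7 at index 3, swap → [6, -7, 4, -10, -50, 0, -13, -44]
insert -28:
  append -28 at index 8 → [6, -7, 4, -10, -50, 0, -13, -44, -28] (no swap needed)
insert 38:
  append 38 at index 9 → [6, -7, 4, -10, -50, 0, -13, -44, -28, 38]
  38 > parent -50 at index 4, swap → [6, -7, 4, -10, 38, 0, -13, -44, -28, -50]
  38 > parent -7 at index 1, swap → [6, 38, 4, -10, -7, 0, -13, -44, -28, -50]
  38 > parent 6 at index 0, swap → [38, 6, 4, -10, -7, 0, -13, -44, -28, -50]
insert -43:
  append -43 at index 10 → [38, 6, 4, -10, -7, 0, -13, -44, -28, -50, -43] (no swap needed)
extract-max → returns 38:
  remove root 38; move last element -43 to root → [-43, 6, 4, -10, -7, 0, -13, -44, -28, -50]
  -43 vs larger child 6 at index 1, swap → [6, -43, 4, -10, -7, 0, -13, -44, -28, -50]
  -43 vs larger child -7 at index 4, swap → [6, -7, 4, -10, -43, 0, -13, -44, -28, -50]
extract-max → returns 6:
  remove root 6; move last element -50 to root → [-50, -7, 4, -10, -43, 0, -13, -44, -28]
  -50 vs larger child 4 at index 2, swap → [4, -7, -50, -10, -43, 0, -13, -44, -28]
  -50 vs larger child 0 at index 5, swap → [4, -7, 0, -10, -43, -50, -13, -44, -28]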